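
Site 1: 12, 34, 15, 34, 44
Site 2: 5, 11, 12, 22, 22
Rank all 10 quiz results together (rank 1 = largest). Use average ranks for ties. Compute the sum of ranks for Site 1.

Sorted (descending): 44, 34, 34, 22, 22, 15, 12, 12, 11, 5
The 2 values of 34 occupy positions 2–3 → average rank (2+3)/2 = 2.5.
The 2 values of 22 occupy positions 4–5 → average rank (4+5)/2 = 4.5.
The 2 values of 12 occupy positions 7–8 → average rank (7+8)/2 = 7.5.
Site 1 values → pooled ranks: 12→7.5, 34→2.5, 15→6, 34→2.5, 44→1
Rank sum = 7.5 + 2.5 + 6 + 2.5 + 1 = 19.5

19.5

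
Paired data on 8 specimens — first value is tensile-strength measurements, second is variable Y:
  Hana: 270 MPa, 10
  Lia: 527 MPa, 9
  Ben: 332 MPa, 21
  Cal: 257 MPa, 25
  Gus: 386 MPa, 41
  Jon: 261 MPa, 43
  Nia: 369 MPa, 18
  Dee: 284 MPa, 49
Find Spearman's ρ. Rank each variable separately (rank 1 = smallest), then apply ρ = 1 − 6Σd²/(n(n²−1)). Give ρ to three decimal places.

Ranks of variable 1: 3, 8, 5, 1, 7, 2, 6, 4
Ranks of variable 2: 2, 1, 4, 5, 6, 7, 3, 8
d = r₁ − r₂: 1, 7, 1, -4, 1, -5, 3, -4
d²: 1, 49, 1, 16, 1, 25, 9, 16; Σd² = 118
ρ = 1 − 6·118/(8·63) = 1 − 708/504 = -0.405

-0.405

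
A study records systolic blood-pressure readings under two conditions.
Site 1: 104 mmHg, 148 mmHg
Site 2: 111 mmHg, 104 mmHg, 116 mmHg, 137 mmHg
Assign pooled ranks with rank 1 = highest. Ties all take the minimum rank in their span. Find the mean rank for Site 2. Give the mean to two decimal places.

3.50

Sorted (descending): 148, 137, 116, 111, 104, 104
The 2 values of 104 occupy positions 5–6 → each gets rank 5.
Site 2 values → pooled ranks: 111→4, 104→5, 116→3, 137→2
Mean rank = (4 + 5 + 3 + 2) / 4 = 3.50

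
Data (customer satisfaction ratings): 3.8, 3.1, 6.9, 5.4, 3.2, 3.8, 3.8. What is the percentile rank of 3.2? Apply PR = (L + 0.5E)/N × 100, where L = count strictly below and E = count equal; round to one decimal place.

21.4

N = 7.
Strictly below 3.2: 1. Equal to 3.2: 1.
PR = (1 + 0.5·1)/7 × 100 = 21.4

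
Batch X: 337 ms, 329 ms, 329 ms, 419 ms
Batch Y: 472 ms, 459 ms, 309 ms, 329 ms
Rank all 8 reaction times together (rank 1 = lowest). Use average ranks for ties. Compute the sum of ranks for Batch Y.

Sorted (ascending): 309, 329, 329, 329, 337, 419, 459, 472
The 3 values of 329 occupy positions 2–4 → average rank 3.
Batch Y values → pooled ranks: 472→8, 459→7, 309→1, 329→3
Rank sum = 8 + 7 + 1 + 3 = 19

19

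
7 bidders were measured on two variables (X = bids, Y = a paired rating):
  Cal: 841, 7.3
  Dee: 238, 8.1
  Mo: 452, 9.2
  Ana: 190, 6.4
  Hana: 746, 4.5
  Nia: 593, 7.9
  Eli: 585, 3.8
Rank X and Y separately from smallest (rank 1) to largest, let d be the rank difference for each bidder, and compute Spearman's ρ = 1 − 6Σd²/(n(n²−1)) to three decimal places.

Ranks of variable 1: 7, 2, 3, 1, 6, 5, 4
Ranks of variable 2: 4, 6, 7, 3, 2, 5, 1
d = r₁ − r₂: 3, -4, -4, -2, 4, 0, 3
d²: 9, 16, 16, 4, 16, 0, 9; Σd² = 70
ρ = 1 − 6·70/(7·48) = 1 − 420/336 = -0.250

-0.250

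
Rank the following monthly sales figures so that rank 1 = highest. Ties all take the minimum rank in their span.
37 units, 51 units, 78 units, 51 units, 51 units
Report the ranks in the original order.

5, 2, 1, 2, 2

Sorted (descending): 78, 51, 51, 51, 37
The 3 values of 51 occupy positions 2–4 → each gets rank 2.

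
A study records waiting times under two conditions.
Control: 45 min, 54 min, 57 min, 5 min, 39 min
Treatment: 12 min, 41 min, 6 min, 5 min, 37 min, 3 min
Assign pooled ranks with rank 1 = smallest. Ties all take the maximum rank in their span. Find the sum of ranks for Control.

40

Sorted (ascending): 3, 5, 5, 6, 12, 37, 39, 41, 45, 54, 57
The 2 values of 5 occupy positions 2–3 → each gets rank 3.
Control values → pooled ranks: 45→9, 54→10, 57→11, 5→3, 39→7
Rank sum = 9 + 10 + 11 + 3 + 7 = 40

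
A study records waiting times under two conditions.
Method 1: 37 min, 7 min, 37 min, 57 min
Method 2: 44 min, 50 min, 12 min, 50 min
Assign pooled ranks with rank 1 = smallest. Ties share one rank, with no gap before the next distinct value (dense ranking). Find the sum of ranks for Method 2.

16

Sorted (ascending): 7, 12, 37, 37, 44, 50, 50, 57
The 2 values of 37 share dense rank 3.
The 2 values of 50 share dense rank 5.
Remaining distinct values take the next consecutive integers.
Method 2 values → pooled ranks: 44→4, 50→5, 12→2, 50→5
Rank sum = 4 + 5 + 2 + 5 = 16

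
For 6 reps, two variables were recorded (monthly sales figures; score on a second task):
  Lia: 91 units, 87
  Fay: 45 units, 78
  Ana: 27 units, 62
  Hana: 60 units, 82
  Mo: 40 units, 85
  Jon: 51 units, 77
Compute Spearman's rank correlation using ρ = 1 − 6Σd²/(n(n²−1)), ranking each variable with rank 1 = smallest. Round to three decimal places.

0.600

Ranks of variable 1: 6, 3, 1, 5, 2, 4
Ranks of variable 2: 6, 3, 1, 4, 5, 2
d = r₁ − r₂: 0, 0, 0, 1, -3, 2
d²: 0, 0, 0, 1, 9, 4; Σd² = 14
ρ = 1 − 6·14/(6·35) = 1 − 84/210 = 0.600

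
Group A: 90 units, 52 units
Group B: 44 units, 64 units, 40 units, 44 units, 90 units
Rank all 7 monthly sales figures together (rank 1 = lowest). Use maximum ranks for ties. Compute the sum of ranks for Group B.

19

Sorted (ascending): 40, 44, 44, 52, 64, 90, 90
The 2 values of 44 occupy positions 2–3 → each gets rank 3.
The 2 values of 90 occupy positions 6–7 → each gets rank 7.
Group B values → pooled ranks: 44→3, 64→5, 40→1, 44→3, 90→7
Rank sum = 3 + 5 + 1 + 3 + 7 = 19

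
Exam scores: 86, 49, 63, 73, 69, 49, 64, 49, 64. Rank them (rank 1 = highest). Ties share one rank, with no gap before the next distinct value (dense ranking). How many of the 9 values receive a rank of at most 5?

6

Sorted (descending): 86, 73, 69, 64, 64, 63, 49, 49, 49
The 2 values of 64 share dense rank 4.
The 3 values of 49 share dense rank 6.
Remaining distinct values take the next consecutive integers.
Ranks ≤ 5: {1, 2, 3, 4, 4, 5} → 6 values.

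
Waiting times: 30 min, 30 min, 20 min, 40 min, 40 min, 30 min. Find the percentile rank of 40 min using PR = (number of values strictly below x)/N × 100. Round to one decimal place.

N = 6.
Strictly below 40: 4. Equal to 40: 2.
PR = 4/6 × 100 = 66.7

66.7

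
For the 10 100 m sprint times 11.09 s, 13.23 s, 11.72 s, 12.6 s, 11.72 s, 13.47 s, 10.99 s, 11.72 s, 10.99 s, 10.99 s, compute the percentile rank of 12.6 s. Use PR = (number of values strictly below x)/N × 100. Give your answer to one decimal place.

N = 10.
Strictly below 12.6: 7. Equal to 12.6: 1.
PR = 7/10 × 100 = 70.0

70.0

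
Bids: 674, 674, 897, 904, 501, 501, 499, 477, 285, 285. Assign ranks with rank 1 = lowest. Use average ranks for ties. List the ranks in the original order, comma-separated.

7.5, 7.5, 9, 10, 5.5, 5.5, 4, 3, 1.5, 1.5

Sorted (ascending): 285, 285, 477, 499, 501, 501, 674, 674, 897, 904
The 2 values of 285 occupy positions 1–2 → average rank (1+2)/2 = 1.5.
The 2 values of 501 occupy positions 5–6 → average rank (5+6)/2 = 5.5.
The 2 values of 674 occupy positions 7–8 → average rank (7+8)/2 = 7.5.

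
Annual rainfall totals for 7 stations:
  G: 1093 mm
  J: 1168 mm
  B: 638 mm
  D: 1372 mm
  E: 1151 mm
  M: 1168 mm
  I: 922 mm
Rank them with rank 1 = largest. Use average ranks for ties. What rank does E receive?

Sorted (descending): 1372, 1168, 1168, 1151, 1093, 922, 638
The 2 values of 1168 occupy positions 2–3 → average rank (2+3)/2 = 2.5.
E has value 1151 mm → rank 4.

4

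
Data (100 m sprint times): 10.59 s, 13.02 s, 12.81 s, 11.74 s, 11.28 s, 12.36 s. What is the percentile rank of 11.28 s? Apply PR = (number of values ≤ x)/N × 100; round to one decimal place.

33.3

N = 6.
Strictly below 11.28: 1. Equal to 11.28: 1.
PR = 2/6 × 100 = 33.3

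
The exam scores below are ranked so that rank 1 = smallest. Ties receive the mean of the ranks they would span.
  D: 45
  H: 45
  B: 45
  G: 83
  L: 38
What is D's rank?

3

Sorted (ascending): 38, 45, 45, 45, 83
The 3 values of 45 occupy positions 2–4 → average rank 3.
D has value 45 → rank 3.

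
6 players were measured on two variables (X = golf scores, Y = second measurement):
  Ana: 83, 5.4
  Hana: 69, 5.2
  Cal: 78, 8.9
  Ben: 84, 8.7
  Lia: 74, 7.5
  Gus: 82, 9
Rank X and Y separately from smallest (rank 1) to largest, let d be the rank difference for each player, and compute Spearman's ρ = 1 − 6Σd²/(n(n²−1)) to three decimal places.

Ranks of variable 1: 5, 1, 3, 6, 2, 4
Ranks of variable 2: 2, 1, 5, 4, 3, 6
d = r₁ − r₂: 3, 0, -2, 2, -1, -2
d²: 9, 0, 4, 4, 1, 4; Σd² = 22
ρ = 1 − 6·22/(6·35) = 1 − 132/210 = 0.371

0.371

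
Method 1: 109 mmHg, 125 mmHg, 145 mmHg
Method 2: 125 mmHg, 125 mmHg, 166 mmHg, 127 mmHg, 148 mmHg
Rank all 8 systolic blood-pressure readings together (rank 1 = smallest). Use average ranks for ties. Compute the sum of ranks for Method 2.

26

Sorted (ascending): 109, 125, 125, 125, 127, 145, 148, 166
The 3 values of 125 occupy positions 2–4 → average rank 3.
Method 2 values → pooled ranks: 125→3, 125→3, 166→8, 127→5, 148→7
Rank sum = 3 + 3 + 8 + 5 + 7 = 26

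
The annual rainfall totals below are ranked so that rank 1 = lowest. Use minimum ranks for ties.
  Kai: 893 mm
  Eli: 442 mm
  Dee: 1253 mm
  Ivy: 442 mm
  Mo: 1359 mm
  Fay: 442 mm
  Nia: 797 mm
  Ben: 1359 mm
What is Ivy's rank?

1

Sorted (ascending): 442, 442, 442, 797, 893, 1253, 1359, 1359
The 3 values of 442 occupy positions 1–3 → each gets rank 1.
The 2 values of 1359 occupy positions 7–8 → each gets rank 7.
Ivy has value 442 mm → rank 1.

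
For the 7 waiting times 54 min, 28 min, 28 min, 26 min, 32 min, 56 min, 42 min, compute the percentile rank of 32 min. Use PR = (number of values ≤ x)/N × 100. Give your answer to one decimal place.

N = 7.
Strictly below 32: 3. Equal to 32: 1.
PR = 4/7 × 100 = 57.1

57.1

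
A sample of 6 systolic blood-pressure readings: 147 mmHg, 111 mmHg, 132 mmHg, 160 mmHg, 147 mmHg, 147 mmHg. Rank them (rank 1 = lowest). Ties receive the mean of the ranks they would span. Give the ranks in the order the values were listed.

Sorted (ascending): 111, 132, 147, 147, 147, 160
The 3 values of 147 occupy positions 3–5 → average rank 4.

4, 1, 2, 6, 4, 4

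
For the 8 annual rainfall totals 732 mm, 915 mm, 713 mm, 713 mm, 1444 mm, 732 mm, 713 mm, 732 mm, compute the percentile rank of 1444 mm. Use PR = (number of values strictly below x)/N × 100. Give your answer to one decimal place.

N = 8.
Strictly below 1444: 7. Equal to 1444: 1.
PR = 7/8 × 100 = 87.5

87.5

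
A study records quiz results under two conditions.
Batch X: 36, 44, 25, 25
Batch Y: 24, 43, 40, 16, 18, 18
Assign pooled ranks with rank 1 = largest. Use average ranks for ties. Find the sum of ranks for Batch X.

Sorted (descending): 44, 43, 40, 36, 25, 25, 24, 18, 18, 16
The 2 values of 25 occupy positions 5–6 → average rank (5+6)/2 = 5.5.
The 2 values of 18 occupy positions 8–9 → average rank (8+9)/2 = 8.5.
Batch X values → pooled ranks: 36→4, 44→1, 25→5.5, 25→5.5
Rank sum = 4 + 1 + 5.5 + 5.5 = 16

16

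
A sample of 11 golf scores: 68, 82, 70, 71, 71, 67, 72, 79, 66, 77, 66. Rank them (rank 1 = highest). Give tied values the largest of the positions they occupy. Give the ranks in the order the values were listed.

Sorted (descending): 82, 79, 77, 72, 71, 71, 70, 68, 67, 66, 66
The 2 values of 71 occupy positions 5–6 → each gets rank 6.
The 2 values of 66 occupy positions 10–11 → each gets rank 11.

8, 1, 7, 6, 6, 9, 4, 2, 11, 3, 11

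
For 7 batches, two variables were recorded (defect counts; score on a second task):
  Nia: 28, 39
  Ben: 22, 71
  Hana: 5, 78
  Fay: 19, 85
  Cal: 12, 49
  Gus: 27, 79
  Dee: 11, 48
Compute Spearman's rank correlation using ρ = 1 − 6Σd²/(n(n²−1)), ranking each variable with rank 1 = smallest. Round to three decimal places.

Ranks of variable 1: 7, 5, 1, 4, 3, 6, 2
Ranks of variable 2: 1, 4, 5, 7, 3, 6, 2
d = r₁ − r₂: 6, 1, -4, -3, 0, 0, 0
d²: 36, 1, 16, 9, 0, 0, 0; Σd² = 62
ρ = 1 − 6·62/(7·48) = 1 − 372/336 = -0.107

-0.107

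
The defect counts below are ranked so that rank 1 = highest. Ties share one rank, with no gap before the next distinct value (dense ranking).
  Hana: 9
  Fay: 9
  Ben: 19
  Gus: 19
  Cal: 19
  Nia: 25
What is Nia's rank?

Sorted (descending): 25, 19, 19, 19, 9, 9
The 3 values of 19 share dense rank 2.
The 2 values of 9 share dense rank 3.
Remaining distinct values take the next consecutive integers.
Nia has value 25 → rank 1.

1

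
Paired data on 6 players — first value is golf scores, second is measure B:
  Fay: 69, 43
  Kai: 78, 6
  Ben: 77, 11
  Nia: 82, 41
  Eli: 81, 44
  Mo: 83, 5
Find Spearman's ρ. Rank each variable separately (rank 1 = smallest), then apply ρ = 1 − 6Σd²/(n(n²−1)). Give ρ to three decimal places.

Ranks of variable 1: 1, 3, 2, 5, 4, 6
Ranks of variable 2: 5, 2, 3, 4, 6, 1
d = r₁ − r₂: -4, 1, -1, 1, -2, 5
d²: 16, 1, 1, 1, 4, 25; Σd² = 48
ρ = 1 − 6·48/(6·35) = 1 − 288/210 = -0.371

-0.371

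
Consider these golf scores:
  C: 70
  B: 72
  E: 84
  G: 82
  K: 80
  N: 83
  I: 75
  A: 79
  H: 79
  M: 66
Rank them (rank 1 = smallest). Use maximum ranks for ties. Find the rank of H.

Sorted (ascending): 66, 70, 72, 75, 79, 79, 80, 82, 83, 84
The 2 values of 79 occupy positions 5–6 → each gets rank 6.
H has value 79 → rank 6.

6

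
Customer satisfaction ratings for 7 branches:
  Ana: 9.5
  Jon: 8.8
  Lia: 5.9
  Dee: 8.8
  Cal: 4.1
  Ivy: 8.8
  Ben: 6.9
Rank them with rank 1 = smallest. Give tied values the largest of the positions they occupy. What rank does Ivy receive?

Sorted (ascending): 4.1, 5.9, 6.9, 8.8, 8.8, 8.8, 9.5
The 3 values of 8.8 occupy positions 4–6 → each gets rank 6.
Ivy has value 8.8 → rank 6.

6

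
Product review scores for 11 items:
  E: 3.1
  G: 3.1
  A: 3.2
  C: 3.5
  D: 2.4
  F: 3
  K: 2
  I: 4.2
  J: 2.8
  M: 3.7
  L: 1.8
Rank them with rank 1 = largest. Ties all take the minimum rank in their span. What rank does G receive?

Sorted (descending): 4.2, 3.7, 3.5, 3.2, 3.1, 3.1, 3, 2.8, 2.4, 2, 1.8
The 2 values of 3.1 occupy positions 5–6 → each gets rank 5.
G has value 3.1 → rank 5.

5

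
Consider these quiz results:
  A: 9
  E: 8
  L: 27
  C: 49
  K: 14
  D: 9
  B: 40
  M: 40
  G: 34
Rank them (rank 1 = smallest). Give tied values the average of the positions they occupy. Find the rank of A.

Sorted (ascending): 8, 9, 9, 14, 27, 34, 40, 40, 49
The 2 values of 9 occupy positions 2–3 → average rank (2+3)/2 = 2.5.
The 2 values of 40 occupy positions 7–8 → average rank (7+8)/2 = 7.5.
A has value 9 → rank 2.5.

2.5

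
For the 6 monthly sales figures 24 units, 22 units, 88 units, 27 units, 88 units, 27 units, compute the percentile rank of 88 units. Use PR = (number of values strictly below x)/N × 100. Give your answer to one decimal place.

N = 6.
Strictly below 88: 4. Equal to 88: 2.
PR = 4/6 × 100 = 66.7

66.7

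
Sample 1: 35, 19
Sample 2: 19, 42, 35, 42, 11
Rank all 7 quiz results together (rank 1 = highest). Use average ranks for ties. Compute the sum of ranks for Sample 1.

Sorted (descending): 42, 42, 35, 35, 19, 19, 11
The 2 values of 42 occupy positions 1–2 → average rank (1+2)/2 = 1.5.
The 2 values of 35 occupy positions 3–4 → average rank (3+4)/2 = 3.5.
The 2 values of 19 occupy positions 5–6 → average rank (5+6)/2 = 5.5.
Sample 1 values → pooled ranks: 35→3.5, 19→5.5
Rank sum = 3.5 + 5.5 = 9

9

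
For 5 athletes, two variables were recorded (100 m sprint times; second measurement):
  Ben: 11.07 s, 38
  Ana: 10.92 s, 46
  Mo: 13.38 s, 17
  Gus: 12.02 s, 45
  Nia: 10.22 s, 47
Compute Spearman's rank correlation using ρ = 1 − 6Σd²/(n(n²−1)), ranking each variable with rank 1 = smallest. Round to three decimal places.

-0.900

Ranks of variable 1: 3, 2, 5, 4, 1
Ranks of variable 2: 2, 4, 1, 3, 5
d = r₁ − r₂: 1, -2, 4, 1, -4
d²: 1, 4, 16, 1, 16; Σd² = 38
ρ = 1 − 6·38/(5·24) = 1 − 228/120 = -0.900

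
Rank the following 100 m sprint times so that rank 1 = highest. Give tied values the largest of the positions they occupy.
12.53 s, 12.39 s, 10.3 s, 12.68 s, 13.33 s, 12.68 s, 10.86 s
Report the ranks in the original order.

4, 5, 7, 3, 1, 3, 6

Sorted (descending): 13.33, 12.68, 12.68, 12.53, 12.39, 10.86, 10.3
The 2 values of 12.68 occupy positions 2–3 → each gets rank 3.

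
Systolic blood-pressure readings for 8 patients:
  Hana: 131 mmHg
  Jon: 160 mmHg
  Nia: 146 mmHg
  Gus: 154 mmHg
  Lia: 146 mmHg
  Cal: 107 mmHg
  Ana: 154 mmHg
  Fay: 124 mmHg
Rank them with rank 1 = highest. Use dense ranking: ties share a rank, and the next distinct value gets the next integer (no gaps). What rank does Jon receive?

1

Sorted (descending): 160, 154, 154, 146, 146, 131, 124, 107
The 2 values of 154 share dense rank 2.
The 2 values of 146 share dense rank 3.
Remaining distinct values take the next consecutive integers.
Jon has value 160 mmHg → rank 1.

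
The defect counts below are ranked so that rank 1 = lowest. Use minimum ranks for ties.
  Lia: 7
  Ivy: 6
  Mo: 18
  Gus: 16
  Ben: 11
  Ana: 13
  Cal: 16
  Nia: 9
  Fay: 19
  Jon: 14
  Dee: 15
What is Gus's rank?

Sorted (ascending): 6, 7, 9, 11, 13, 14, 15, 16, 16, 18, 19
The 2 values of 16 occupy positions 8–9 → each gets rank 8.
Gus has value 16 → rank 8.

8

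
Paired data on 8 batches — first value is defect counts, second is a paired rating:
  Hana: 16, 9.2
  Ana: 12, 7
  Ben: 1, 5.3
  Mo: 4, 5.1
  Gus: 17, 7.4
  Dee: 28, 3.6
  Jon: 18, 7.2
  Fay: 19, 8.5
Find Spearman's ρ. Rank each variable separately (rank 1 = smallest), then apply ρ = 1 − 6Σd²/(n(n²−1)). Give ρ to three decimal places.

Ranks of variable 1: 4, 3, 1, 2, 5, 8, 6, 7
Ranks of variable 2: 8, 4, 3, 2, 6, 1, 5, 7
d = r₁ − r₂: -4, -1, -2, 0, -1, 7, 1, 0
d²: 16, 1, 4, 0, 1, 49, 1, 0; Σd² = 72
ρ = 1 − 6·72/(8·63) = 1 − 432/504 = 0.143

0.143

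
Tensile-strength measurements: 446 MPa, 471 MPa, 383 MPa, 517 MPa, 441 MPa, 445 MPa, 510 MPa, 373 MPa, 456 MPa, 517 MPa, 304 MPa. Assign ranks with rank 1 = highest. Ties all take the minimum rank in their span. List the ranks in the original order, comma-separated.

Sorted (descending): 517, 517, 510, 471, 456, 446, 445, 441, 383, 373, 304
The 2 values of 517 occupy positions 1–2 → each gets rank 1.

6, 4, 9, 1, 8, 7, 3, 10, 5, 1, 11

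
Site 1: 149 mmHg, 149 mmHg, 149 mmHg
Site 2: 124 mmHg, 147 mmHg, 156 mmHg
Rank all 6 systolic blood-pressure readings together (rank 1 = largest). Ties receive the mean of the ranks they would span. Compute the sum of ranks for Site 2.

Sorted (descending): 156, 149, 149, 149, 147, 124
The 3 values of 149 occupy positions 2–4 → average rank 3.
Site 2 values → pooled ranks: 124→6, 147→5, 156→1
Rank sum = 6 + 5 + 1 = 12

12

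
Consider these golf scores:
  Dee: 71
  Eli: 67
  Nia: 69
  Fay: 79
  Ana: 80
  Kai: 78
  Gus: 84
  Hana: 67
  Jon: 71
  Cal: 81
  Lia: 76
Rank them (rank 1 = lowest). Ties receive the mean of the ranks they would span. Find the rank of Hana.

Sorted (ascending): 67, 67, 69, 71, 71, 76, 78, 79, 80, 81, 84
The 2 values of 67 occupy positions 1–2 → average rank (1+2)/2 = 1.5.
The 2 values of 71 occupy positions 4–5 → average rank (4+5)/2 = 4.5.
Hana has value 67 → rank 1.5.

1.5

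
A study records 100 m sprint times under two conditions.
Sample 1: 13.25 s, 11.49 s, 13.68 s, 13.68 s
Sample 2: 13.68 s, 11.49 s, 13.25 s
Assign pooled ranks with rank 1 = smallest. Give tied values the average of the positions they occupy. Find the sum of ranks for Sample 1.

17

Sorted (ascending): 11.49, 11.49, 13.25, 13.25, 13.68, 13.68, 13.68
The 2 values of 11.49 occupy positions 1–2 → average rank (1+2)/2 = 1.5.
The 2 values of 13.25 occupy positions 3–4 → average rank (3+4)/2 = 3.5.
The 3 values of 13.68 occupy positions 5–7 → average rank 6.
Sample 1 values → pooled ranks: 13.25→3.5, 11.49→1.5, 13.68→6, 13.68→6
Rank sum = 3.5 + 1.5 + 6 + 6 = 17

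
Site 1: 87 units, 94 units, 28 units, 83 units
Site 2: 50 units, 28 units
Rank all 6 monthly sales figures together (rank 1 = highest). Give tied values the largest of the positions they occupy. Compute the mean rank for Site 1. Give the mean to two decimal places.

3.00

Sorted (descending): 94, 87, 83, 50, 28, 28
The 2 values of 28 occupy positions 5–6 → each gets rank 6.
Site 1 values → pooled ranks: 87→2, 94→1, 28→6, 83→3
Mean rank = (2 + 1 + 6 + 3) / 4 = 3.00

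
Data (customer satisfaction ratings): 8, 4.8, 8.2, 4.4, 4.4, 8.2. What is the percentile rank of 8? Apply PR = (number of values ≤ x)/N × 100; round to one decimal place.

N = 6.
Strictly below 8: 3. Equal to 8: 1.
PR = 4/6 × 100 = 66.7

66.7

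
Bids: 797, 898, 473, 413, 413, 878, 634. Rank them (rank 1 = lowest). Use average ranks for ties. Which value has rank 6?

878

Sorted (ascending): 413, 413, 473, 634, 797, 878, 898
The 2 values of 413 occupy positions 1–2 → average rank (1+2)/2 = 1.5.
Rank 6 → value 878.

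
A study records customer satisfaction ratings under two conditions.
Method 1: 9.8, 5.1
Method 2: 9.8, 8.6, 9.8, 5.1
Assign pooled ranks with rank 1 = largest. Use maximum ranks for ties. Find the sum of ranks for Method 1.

9

Sorted (descending): 9.8, 9.8, 9.8, 8.6, 5.1, 5.1
The 3 values of 9.8 occupy positions 1–3 → each gets rank 3.
The 2 values of 5.1 occupy positions 5–6 → each gets rank 6.
Method 1 values → pooled ranks: 9.8→3, 5.1→6
Rank sum = 3 + 6 = 9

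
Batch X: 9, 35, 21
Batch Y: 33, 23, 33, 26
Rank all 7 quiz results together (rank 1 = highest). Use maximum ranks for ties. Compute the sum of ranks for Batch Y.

Sorted (descending): 35, 33, 33, 26, 23, 21, 9
The 2 values of 33 occupy positions 2–3 → each gets rank 3.
Batch Y values → pooled ranks: 33→3, 23→5, 33→3, 26→4
Rank sum = 3 + 5 + 3 + 4 = 15

15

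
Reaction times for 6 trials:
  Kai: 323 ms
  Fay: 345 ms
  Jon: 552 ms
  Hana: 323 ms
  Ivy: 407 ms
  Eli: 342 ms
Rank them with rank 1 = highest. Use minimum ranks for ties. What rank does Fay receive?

Sorted (descending): 552, 407, 345, 342, 323, 323
The 2 values of 323 occupy positions 5–6 → each gets rank 5.
Fay has value 345 ms → rank 3.

3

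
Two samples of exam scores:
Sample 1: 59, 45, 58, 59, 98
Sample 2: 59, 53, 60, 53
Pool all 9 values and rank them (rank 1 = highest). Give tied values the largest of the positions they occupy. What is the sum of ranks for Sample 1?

Sorted (descending): 98, 60, 59, 59, 59, 58, 53, 53, 45
The 3 values of 59 occupy positions 3–5 → each gets rank 5.
The 2 values of 53 occupy positions 7–8 → each gets rank 8.
Sample 1 values → pooled ranks: 59→5, 45→9, 58→6, 59→5, 98→1
Rank sum = 5 + 9 + 6 + 5 + 1 = 26

26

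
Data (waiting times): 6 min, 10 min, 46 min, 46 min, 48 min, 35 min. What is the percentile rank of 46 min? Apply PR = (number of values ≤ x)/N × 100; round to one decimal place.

83.3

N = 6.
Strictly below 46: 3. Equal to 46: 2.
PR = 5/6 × 100 = 83.3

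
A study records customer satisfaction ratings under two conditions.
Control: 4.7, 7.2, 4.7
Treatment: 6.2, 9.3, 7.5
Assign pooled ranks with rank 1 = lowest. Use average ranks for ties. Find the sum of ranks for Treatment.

Sorted (ascending): 4.7, 4.7, 6.2, 7.2, 7.5, 9.3
The 2 values of 4.7 occupy positions 1–2 → average rank (1+2)/2 = 1.5.
Treatment values → pooled ranks: 6.2→3, 9.3→6, 7.5→5
Rank sum = 3 + 6 + 5 = 14

14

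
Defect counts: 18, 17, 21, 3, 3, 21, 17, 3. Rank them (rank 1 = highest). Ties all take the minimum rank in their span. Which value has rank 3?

18

Sorted (descending): 21, 21, 18, 17, 17, 3, 3, 3
The 2 values of 21 occupy positions 1–2 → each gets rank 1.
The 2 values of 17 occupy positions 4–5 → each gets rank 4.
The 3 values of 3 occupy positions 6–8 → each gets rank 6.
Rank 3 → value 18.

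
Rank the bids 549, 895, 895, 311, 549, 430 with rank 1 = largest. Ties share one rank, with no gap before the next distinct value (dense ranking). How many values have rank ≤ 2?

4

Sorted (descending): 895, 895, 549, 549, 430, 311
The 2 values of 895 share dense rank 1.
The 2 values of 549 share dense rank 2.
Remaining distinct values take the next consecutive integers.
Ranks ≤ 2: {1, 1, 2, 2} → 4 values.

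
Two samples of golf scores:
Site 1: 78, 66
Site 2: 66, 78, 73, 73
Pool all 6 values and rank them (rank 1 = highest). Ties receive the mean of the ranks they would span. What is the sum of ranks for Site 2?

Sorted (descending): 78, 78, 73, 73, 66, 66
The 2 values of 78 occupy positions 1–2 → average rank (1+2)/2 = 1.5.
The 2 values of 73 occupy positions 3–4 → average rank (3+4)/2 = 3.5.
The 2 values of 66 occupy positions 5–6 → average rank (5+6)/2 = 5.5.
Site 2 values → pooled ranks: 66→5.5, 78→1.5, 73→3.5, 73→3.5
Rank sum = 5.5 + 1.5 + 3.5 + 3.5 = 14

14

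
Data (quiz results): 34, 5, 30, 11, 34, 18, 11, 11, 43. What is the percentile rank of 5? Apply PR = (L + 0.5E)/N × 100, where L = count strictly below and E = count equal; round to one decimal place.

N = 9.
Strictly below 5: 0. Equal to 5: 1.
PR = (0 + 0.5·1)/9 × 100 = 5.6

5.6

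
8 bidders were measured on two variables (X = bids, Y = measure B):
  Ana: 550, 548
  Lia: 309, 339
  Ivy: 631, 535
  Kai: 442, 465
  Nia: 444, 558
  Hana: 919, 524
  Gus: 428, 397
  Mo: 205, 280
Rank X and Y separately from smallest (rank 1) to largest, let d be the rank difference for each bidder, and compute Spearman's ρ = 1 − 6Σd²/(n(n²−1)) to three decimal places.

Ranks of variable 1: 6, 2, 7, 4, 5, 8, 3, 1
Ranks of variable 2: 7, 2, 6, 4, 8, 5, 3, 1
d = r₁ − r₂: -1, 0, 1, 0, -3, 3, 0, 0
d²: 1, 0, 1, 0, 9, 9, 0, 0; Σd² = 20
ρ = 1 − 6·20/(8·63) = 1 − 120/504 = 0.762

0.762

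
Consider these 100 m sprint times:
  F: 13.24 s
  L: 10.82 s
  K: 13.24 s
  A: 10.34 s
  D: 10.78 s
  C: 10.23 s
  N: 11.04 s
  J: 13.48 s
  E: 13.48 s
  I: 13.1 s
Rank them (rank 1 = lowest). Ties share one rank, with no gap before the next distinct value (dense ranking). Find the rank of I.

Sorted (ascending): 10.23, 10.34, 10.78, 10.82, 11.04, 13.1, 13.24, 13.24, 13.48, 13.48
The 2 values of 13.24 share dense rank 7.
The 2 values of 13.48 share dense rank 8.
Remaining distinct values take the next consecutive integers.
I has value 13.1 s → rank 6.

6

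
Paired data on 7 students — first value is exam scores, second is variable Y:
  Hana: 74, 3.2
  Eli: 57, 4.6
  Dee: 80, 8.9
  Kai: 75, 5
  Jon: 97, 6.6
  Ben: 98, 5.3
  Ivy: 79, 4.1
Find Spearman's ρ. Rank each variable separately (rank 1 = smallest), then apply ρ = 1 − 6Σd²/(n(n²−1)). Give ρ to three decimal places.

Ranks of variable 1: 2, 1, 5, 3, 6, 7, 4
Ranks of variable 2: 1, 3, 7, 4, 6, 5, 2
d = r₁ − r₂: 1, -2, -2, -1, 0, 2, 2
d²: 1, 4, 4, 1, 0, 4, 4; Σd² = 18
ρ = 1 − 6·18/(7·48) = 1 − 108/336 = 0.679

0.679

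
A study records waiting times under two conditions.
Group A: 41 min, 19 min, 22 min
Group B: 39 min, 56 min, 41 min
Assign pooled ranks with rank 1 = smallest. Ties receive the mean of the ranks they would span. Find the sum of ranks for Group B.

13.5

Sorted (ascending): 19, 22, 39, 41, 41, 56
The 2 values of 41 occupy positions 4–5 → average rank (4+5)/2 = 4.5.
Group B values → pooled ranks: 39→3, 56→6, 41→4.5
Rank sum = 3 + 6 + 4.5 = 13.5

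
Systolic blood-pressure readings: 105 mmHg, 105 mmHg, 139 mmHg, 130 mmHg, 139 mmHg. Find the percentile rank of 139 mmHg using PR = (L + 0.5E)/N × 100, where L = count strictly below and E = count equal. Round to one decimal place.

N = 5.
Strictly below 139: 3. Equal to 139: 2.
PR = (3 + 0.5·2)/5 × 100 = 80.0

80.0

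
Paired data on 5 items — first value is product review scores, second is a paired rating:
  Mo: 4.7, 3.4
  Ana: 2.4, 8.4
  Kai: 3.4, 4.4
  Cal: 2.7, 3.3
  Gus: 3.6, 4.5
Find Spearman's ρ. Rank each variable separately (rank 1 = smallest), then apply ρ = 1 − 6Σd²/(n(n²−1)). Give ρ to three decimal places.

-0.300

Ranks of variable 1: 5, 1, 3, 2, 4
Ranks of variable 2: 2, 5, 3, 1, 4
d = r₁ − r₂: 3, -4, 0, 1, 0
d²: 9, 16, 0, 1, 0; Σd² = 26
ρ = 1 − 6·26/(5·24) = 1 − 156/120 = -0.300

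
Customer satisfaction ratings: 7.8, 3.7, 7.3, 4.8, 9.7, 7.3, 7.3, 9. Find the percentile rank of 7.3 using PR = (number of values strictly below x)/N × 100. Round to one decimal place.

25.0

N = 8.
Strictly below 7.3: 2. Equal to 7.3: 3.
PR = 2/8 × 100 = 25.0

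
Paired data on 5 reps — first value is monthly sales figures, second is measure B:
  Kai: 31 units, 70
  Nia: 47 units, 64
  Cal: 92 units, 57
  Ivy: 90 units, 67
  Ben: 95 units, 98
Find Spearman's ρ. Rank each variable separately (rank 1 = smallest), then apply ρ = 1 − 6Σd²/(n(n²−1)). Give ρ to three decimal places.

0.100

Ranks of variable 1: 1, 2, 4, 3, 5
Ranks of variable 2: 4, 2, 1, 3, 5
d = r₁ − r₂: -3, 0, 3, 0, 0
d²: 9, 0, 9, 0, 0; Σd² = 18
ρ = 1 − 6·18/(5·24) = 1 − 108/120 = 0.100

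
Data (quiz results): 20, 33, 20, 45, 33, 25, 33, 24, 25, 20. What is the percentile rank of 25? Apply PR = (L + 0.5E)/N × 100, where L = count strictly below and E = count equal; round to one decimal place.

50.0

N = 10.
Strictly below 25: 4. Equal to 25: 2.
PR = (4 + 0.5·2)/10 × 100 = 50.0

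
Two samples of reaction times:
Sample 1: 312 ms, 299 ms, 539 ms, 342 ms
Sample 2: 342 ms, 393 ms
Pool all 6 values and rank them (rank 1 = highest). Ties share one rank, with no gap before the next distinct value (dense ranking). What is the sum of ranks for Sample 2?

Sorted (descending): 539, 393, 342, 342, 312, 299
The 2 values of 342 share dense rank 3.
Remaining distinct values take the next consecutive integers.
Sample 2 values → pooled ranks: 342→3, 393→2
Rank sum = 3 + 2 = 5

5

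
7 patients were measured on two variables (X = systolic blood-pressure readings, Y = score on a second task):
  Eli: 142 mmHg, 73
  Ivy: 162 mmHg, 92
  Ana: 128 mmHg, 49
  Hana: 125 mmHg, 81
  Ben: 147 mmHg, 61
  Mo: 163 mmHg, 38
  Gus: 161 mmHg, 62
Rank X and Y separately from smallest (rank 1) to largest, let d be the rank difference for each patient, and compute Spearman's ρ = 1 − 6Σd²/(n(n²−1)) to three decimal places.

Ranks of variable 1: 3, 6, 2, 1, 4, 7, 5
Ranks of variable 2: 5, 7, 2, 6, 3, 1, 4
d = r₁ − r₂: -2, -1, 0, -5, 1, 6, 1
d²: 4, 1, 0, 25, 1, 36, 1; Σd² = 68
ρ = 1 − 6·68/(7·48) = 1 − 408/336 = -0.214

-0.214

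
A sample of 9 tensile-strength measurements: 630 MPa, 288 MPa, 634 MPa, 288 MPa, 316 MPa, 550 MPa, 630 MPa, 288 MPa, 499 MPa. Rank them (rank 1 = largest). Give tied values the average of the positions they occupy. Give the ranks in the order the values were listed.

2.5, 8, 1, 8, 6, 4, 2.5, 8, 5

Sorted (descending): 634, 630, 630, 550, 499, 316, 288, 288, 288
The 2 values of 630 occupy positions 2–3 → average rank (2+3)/2 = 2.5.
The 3 values of 288 occupy positions 7–9 → average rank 8.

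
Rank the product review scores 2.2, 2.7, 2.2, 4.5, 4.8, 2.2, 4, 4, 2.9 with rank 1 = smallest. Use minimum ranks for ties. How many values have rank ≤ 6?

7

Sorted (ascending): 2.2, 2.2, 2.2, 2.7, 2.9, 4, 4, 4.5, 4.8
The 3 values of 2.2 occupy positions 1–3 → each gets rank 1.
The 2 values of 4 occupy positions 6–7 → each gets rank 6.
Ranks ≤ 6: {1, 1, 1, 4, 5, 6, 6} → 7 values.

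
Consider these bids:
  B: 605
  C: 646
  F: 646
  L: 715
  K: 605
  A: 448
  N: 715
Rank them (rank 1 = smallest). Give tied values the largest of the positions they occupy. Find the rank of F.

5

Sorted (ascending): 448, 605, 605, 646, 646, 715, 715
The 2 values of 605 occupy positions 2–3 → each gets rank 3.
The 2 values of 646 occupy positions 4–5 → each gets rank 5.
The 2 values of 715 occupy positions 6–7 → each gets rank 7.
F has value 646 → rank 5.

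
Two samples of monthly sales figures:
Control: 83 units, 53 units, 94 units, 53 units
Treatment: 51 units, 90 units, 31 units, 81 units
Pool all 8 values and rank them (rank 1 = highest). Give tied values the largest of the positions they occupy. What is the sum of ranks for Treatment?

Sorted (descending): 94, 90, 83, 81, 53, 53, 51, 31
The 2 values of 53 occupy positions 5–6 → each gets rank 6.
Treatment values → pooled ranks: 51→7, 90→2, 31→8, 81→4
Rank sum = 7 + 2 + 8 + 4 = 21

21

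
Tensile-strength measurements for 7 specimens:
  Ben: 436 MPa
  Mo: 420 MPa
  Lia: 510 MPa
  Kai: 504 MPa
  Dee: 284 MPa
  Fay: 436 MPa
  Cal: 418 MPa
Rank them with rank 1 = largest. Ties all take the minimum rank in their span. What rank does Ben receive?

3

Sorted (descending): 510, 504, 436, 436, 420, 418, 284
The 2 values of 436 occupy positions 3–4 → each gets rank 3.
Ben has value 436 MPa → rank 3.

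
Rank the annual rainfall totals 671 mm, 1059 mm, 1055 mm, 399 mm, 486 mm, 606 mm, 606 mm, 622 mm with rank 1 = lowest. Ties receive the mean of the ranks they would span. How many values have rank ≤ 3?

2

Sorted (ascending): 399, 486, 606, 606, 622, 671, 1055, 1059
The 2 values of 606 occupy positions 3–4 → average rank (3+4)/2 = 3.5.
Ranks ≤ 3: {1, 2} → 2 values.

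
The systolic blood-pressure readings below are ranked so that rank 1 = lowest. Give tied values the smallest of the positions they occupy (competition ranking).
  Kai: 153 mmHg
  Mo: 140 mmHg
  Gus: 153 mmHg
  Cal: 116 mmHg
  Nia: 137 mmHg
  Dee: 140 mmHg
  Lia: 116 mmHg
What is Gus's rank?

6

Sorted (ascending): 116, 116, 137, 140, 140, 153, 153
The 2 values of 116 occupy positions 1–2 → each gets rank 1.
The 2 values of 140 occupy positions 4–5 → each gets rank 4.
The 2 values of 153 occupy positions 6–7 → each gets rank 6.
Gus has value 153 mmHg → rank 6.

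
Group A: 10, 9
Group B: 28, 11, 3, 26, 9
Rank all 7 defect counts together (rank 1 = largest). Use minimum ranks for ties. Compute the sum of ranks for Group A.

9

Sorted (descending): 28, 26, 11, 10, 9, 9, 3
The 2 values of 9 occupy positions 5–6 → each gets rank 5.
Group A values → pooled ranks: 10→4, 9→5
Rank sum = 4 + 5 = 9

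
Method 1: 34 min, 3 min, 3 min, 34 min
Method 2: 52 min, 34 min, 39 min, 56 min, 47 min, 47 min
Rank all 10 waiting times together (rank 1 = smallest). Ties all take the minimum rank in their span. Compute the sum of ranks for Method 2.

Sorted (ascending): 3, 3, 34, 34, 34, 39, 47, 47, 52, 56
The 2 values of 3 occupy positions 1–2 → each gets rank 1.
The 3 values of 34 occupy positions 3–5 → each gets rank 3.
The 2 values of 47 occupy positions 7–8 → each gets rank 7.
Method 2 values → pooled ranks: 52→9, 34→3, 39→6, 56→10, 47→7, 47→7
Rank sum = 9 + 3 + 6 + 10 + 7 + 7 = 42

42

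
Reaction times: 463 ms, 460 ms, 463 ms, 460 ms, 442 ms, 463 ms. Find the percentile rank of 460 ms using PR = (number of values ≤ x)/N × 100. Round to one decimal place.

50.0

N = 6.
Strictly below 460: 1. Equal to 460: 2.
PR = 3/6 × 100 = 50.0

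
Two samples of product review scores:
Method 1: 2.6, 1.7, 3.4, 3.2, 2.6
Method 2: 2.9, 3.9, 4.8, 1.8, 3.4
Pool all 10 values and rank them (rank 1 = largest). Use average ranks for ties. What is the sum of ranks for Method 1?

Sorted (descending): 4.8, 3.9, 3.4, 3.4, 3.2, 2.9, 2.6, 2.6, 1.8, 1.7
The 2 values of 3.4 occupy positions 3–4 → average rank (3+4)/2 = 3.5.
The 2 values of 2.6 occupy positions 7–8 → average rank (7+8)/2 = 7.5.
Method 1 values → pooled ranks: 2.6→7.5, 1.7→10, 3.4→3.5, 3.2→5, 2.6→7.5
Rank sum = 7.5 + 10 + 3.5 + 5 + 7.5 = 33.5

33.5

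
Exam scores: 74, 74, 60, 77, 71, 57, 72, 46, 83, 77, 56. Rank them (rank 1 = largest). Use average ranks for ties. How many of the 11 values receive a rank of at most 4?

Sorted (descending): 83, 77, 77, 74, 74, 72, 71, 60, 57, 56, 46
The 2 values of 77 occupy positions 2–3 → average rank (2+3)/2 = 2.5.
The 2 values of 74 occupy positions 4–5 → average rank (4+5)/2 = 4.5.
Ranks ≤ 4: {1, 2.5, 2.5} → 3 values.

3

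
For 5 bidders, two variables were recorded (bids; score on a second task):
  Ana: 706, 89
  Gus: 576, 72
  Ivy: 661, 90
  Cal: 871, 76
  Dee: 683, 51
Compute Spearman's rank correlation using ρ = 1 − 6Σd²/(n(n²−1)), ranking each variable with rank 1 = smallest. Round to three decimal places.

0.100

Ranks of variable 1: 4, 1, 2, 5, 3
Ranks of variable 2: 4, 2, 5, 3, 1
d = r₁ − r₂: 0, -1, -3, 2, 2
d²: 0, 1, 9, 4, 4; Σd² = 18
ρ = 1 − 6·18/(5·24) = 1 − 108/120 = 0.100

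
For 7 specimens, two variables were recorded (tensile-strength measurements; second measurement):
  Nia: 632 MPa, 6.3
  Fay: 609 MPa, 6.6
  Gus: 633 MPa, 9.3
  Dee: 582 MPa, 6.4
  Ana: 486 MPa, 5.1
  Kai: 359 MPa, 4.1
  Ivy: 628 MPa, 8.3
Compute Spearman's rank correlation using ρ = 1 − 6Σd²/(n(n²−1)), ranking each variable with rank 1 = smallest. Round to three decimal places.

0.786

Ranks of variable 1: 6, 4, 7, 3, 2, 1, 5
Ranks of variable 2: 3, 5, 7, 4, 2, 1, 6
d = r₁ − r₂: 3, -1, 0, -1, 0, 0, -1
d²: 9, 1, 0, 1, 0, 0, 1; Σd² = 12
ρ = 1 − 6·12/(7·48) = 1 − 72/336 = 0.786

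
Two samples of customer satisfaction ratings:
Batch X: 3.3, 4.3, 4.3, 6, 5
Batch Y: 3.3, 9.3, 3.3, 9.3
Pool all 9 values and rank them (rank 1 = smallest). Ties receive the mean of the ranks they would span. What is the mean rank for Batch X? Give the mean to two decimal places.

4.80

Sorted (ascending): 3.3, 3.3, 3.3, 4.3, 4.3, 5, 6, 9.3, 9.3
The 3 values of 3.3 occupy positions 1–3 → average rank 2.
The 2 values of 4.3 occupy positions 4–5 → average rank (4+5)/2 = 4.5.
The 2 values of 9.3 occupy positions 8–9 → average rank (8+9)/2 = 8.5.
Batch X values → pooled ranks: 3.3→2, 4.3→4.5, 4.3→4.5, 6→7, 5→6
Mean rank = (2 + 4.5 + 4.5 + 7 + 6) / 5 = 4.80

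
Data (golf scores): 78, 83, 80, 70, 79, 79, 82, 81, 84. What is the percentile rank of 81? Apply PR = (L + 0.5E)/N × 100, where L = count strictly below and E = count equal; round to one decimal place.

61.1

N = 9.
Strictly below 81: 5. Equal to 81: 1.
PR = (5 + 0.5·1)/9 × 100 = 61.1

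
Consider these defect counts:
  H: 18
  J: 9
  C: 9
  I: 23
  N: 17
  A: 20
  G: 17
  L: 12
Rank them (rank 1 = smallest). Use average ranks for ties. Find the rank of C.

1.5

Sorted (ascending): 9, 9, 12, 17, 17, 18, 20, 23
The 2 values of 9 occupy positions 1–2 → average rank (1+2)/2 = 1.5.
The 2 values of 17 occupy positions 4–5 → average rank (4+5)/2 = 4.5.
C has value 9 → rank 1.5.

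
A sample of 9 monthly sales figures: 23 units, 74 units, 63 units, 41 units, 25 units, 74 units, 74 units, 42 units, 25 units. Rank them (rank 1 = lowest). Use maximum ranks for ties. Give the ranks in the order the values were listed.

Sorted (ascending): 23, 25, 25, 41, 42, 63, 74, 74, 74
The 2 values of 25 occupy positions 2–3 → each gets rank 3.
The 3 values of 74 occupy positions 7–9 → each gets rank 9.

1, 9, 6, 4, 3, 9, 9, 5, 3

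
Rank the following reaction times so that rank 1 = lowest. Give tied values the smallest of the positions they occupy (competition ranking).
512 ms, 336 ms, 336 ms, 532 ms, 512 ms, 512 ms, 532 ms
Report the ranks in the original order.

Sorted (ascending): 336, 336, 512, 512, 512, 532, 532
The 2 values of 336 occupy positions 1–2 → each gets rank 1.
The 3 values of 512 occupy positions 3–5 → each gets rank 3.
The 2 values of 532 occupy positions 6–7 → each gets rank 6.

3, 1, 1, 6, 3, 3, 6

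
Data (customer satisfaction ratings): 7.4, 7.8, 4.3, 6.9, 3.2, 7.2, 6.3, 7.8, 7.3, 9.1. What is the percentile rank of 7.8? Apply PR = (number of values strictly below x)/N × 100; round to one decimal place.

70.0

N = 10.
Strictly below 7.8: 7. Equal to 7.8: 2.
PR = 7/10 × 100 = 70.0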